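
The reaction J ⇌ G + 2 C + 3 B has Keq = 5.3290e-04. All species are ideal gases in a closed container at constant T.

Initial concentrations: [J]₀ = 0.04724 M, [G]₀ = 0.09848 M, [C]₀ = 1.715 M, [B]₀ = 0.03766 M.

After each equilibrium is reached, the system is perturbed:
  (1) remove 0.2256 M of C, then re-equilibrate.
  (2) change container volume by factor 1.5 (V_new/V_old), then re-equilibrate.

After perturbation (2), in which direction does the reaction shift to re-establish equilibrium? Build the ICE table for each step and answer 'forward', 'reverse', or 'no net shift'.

Direction: forward

Q₀ = 3.2750e-04 vs Keq = 5.3290e-04 ⇒ Q<K, forward
Step 1:
                  J         G         C         B
  I         0.04724   0.09848     1.715   0.03766
  C       -0.001898  0.001898  0.003795  0.005693
  E         0.04534    0.1004     1.719   0.04335
  solve Keq expr → x = 0.001898; check Q = 5.3290e-04
Then remove 0.2256 M of C.
Step 2:
                  J         G         C         B
  I         0.04534    0.1004     1.493   0.04335
  C       -0.001201  0.001201  0.002402  0.003602
  E         0.04414    0.1016     1.496   0.04696
  solve Keq expr → x = 0.001201; check Q = 5.3290e-04
Then change container volume by factor 1.5 (V_new/V_old).
Step 3:
                  J         G         C         B
  I         0.02943   0.06772    0.9971    0.0313
  C       -0.007385  0.007385   0.01477   0.02215
  E         0.02204    0.0751     1.012   0.05346
  solve Keq expr → x = 0.007385; check Q = 5.3290e-04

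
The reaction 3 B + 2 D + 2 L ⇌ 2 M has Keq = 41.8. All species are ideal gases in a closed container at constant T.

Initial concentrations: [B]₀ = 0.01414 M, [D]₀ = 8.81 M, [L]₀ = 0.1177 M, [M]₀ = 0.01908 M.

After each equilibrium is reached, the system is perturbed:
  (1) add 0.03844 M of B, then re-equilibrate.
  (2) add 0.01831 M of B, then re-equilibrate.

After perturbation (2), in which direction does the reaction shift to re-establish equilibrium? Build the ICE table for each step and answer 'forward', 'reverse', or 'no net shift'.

Direction: forward

Q₀ = 119.8 vs Keq = 41.8 ⇒ Q>K, reverse
Step 1:
                   B          D          L          M
  Initial    0.01414       8.81     0.1177    0.01908
  Change     0.00384    0.00256    0.00256   -0.00256
  Equil      0.01798      8.813     0.1203    0.01652
  solve Keq expr → x = -0.00128; check Q = 41.8
Then add 0.03844 M of B.
Step 2:
                   B          D          L          M
  Initial    0.05642      8.813     0.1203    0.01652
  Change    -0.02485   -0.01656   -0.01656    0.01656
  Equil      0.03157      8.796     0.1037    0.03308
  solve Keq expr → x = 0.008282; check Q = 41.8
Then add 0.01831 M of B.
Step 3:
                   B          D          L          M
  Initial    0.04988      8.796     0.1037    0.03308
  Change    -0.01161   -0.00774   -0.00774    0.00774
  Equil      0.03827      8.788    0.09596    0.04082
  solve Keq expr → x = 0.00387; check Q = 41.8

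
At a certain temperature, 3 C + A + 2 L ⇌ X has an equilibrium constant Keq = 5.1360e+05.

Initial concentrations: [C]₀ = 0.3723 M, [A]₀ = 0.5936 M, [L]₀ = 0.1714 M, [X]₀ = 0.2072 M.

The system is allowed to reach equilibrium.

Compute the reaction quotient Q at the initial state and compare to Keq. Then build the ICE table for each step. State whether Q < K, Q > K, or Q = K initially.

Q₀ = 230.2; Q < K (proceeds forward)

Q₀ = 230.2 vs Keq = 5.1360e+05 ⇒ Q<K, forward
Step 1:
                   C          A          L          X
  Initial     0.3723     0.5936     0.1714     0.2072
  Change     -0.2286   -0.07622    -0.1524    0.07622
  Equil       0.1437     0.5174    0.01897     0.2834
  solve Keq expr → x = 0.07622; check Q = 5.1360e+05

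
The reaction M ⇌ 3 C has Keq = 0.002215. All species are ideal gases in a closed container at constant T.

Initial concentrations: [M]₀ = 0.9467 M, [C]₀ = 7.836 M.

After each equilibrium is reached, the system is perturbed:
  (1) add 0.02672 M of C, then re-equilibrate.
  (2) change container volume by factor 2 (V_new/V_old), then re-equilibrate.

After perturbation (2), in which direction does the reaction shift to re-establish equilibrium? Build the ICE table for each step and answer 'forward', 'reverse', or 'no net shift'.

Direction: forward

Q₀ = 508.2 vs Keq = 0.002215 ⇒ Q>K, reverse
Step 1:
                    M           C
  I            0.9467       7.836
  C             2.546      -7.638
  E             3.493      0.1978
  solve Keq expr → x = -2.546; check Q = 0.002215
Then add 0.02672 M of C.
Step 2:
                    M           C
  I             3.493      0.2245
  C          0.008851    -0.02655
  E             3.502      0.1979
  solve Keq expr → x = -0.008851; check Q = 0.002215
Then change container volume by factor 2 (V_new/V_old).
Step 3:
                    M           C
  I             1.751     0.09897
  C          -0.01919     0.05756
  E             1.732      0.1565
  solve Keq expr → x = 0.01919; check Q = 0.002215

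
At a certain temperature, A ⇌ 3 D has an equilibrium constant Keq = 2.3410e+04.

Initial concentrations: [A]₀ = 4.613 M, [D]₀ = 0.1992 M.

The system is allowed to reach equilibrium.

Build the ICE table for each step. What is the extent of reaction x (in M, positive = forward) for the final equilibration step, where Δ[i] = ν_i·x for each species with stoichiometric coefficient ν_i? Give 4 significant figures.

Q₀ = 0.001714 vs Keq = 2.3410e+04 ⇒ Q<K, forward
Step 1:
                    A           D
  Initial       4.613      0.1992
  Change       -4.503       13.51
  Equil          0.11       13.71
  solve Keq expr → x = 4.503; check Q = 2.3410e+04

x = 4.503 M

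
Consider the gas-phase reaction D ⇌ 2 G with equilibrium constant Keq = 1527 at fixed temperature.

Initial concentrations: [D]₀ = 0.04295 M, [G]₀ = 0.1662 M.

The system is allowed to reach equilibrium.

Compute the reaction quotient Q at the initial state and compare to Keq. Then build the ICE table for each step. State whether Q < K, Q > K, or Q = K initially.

Q₀ = 0.6431 vs Keq = 1527 ⇒ Q<K, forward
Step 1:
                    D           G
  I           0.04295      0.1662
  C          -0.04291     0.08582
  E        4.1593e-05       0.252
  solve Keq expr → x = 0.04291; check Q = 1527

Q₀ = 0.6431; Q < K (proceeds forward)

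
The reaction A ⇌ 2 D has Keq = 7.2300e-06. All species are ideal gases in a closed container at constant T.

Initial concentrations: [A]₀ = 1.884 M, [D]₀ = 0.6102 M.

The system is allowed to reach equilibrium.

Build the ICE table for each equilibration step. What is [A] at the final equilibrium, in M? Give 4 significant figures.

Q₀ = 0.1976 vs Keq = 7.2300e-06 ⇒ Q>K, reverse
Step 1:
                  A         D
  I           1.884    0.6102
  C          0.3031   -0.6062
  E           2.187  0.003977
  solve Keq expr → x = -0.3031; check Q = 7.2300e-06

[A]_eq = 2.187 M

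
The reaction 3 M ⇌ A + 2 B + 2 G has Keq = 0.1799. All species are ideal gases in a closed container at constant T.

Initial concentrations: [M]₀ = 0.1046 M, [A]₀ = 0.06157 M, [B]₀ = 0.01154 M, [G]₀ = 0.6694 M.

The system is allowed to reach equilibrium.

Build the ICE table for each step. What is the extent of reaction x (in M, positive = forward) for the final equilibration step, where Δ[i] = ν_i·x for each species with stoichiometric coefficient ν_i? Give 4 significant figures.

x = 0.013 M

Q₀ = 0.00321 vs Keq = 0.1799 ⇒ Q<K, forward
Step 1:
                   M          A          B          G
  init        0.1046    0.06157    0.01154     0.6694
  Δ         -0.03899      0.013      0.026      0.026
  eq         0.06561    0.07457    0.03754     0.6954
  solve Keq expr → x = 0.013; check Q = 0.1799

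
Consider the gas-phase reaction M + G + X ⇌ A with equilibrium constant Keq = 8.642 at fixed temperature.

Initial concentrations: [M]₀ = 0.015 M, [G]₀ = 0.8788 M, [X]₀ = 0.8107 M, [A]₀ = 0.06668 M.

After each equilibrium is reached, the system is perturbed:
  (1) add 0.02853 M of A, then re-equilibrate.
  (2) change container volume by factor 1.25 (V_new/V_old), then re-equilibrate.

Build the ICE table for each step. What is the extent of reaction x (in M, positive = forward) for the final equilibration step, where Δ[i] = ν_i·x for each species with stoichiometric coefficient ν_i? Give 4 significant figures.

x = -0.005302 M

Q₀ = 6.24 vs Keq = 8.642 ⇒ Q<K, forward
Step 1:
                  M         G         X         A
  Initial     0.015    0.8788    0.8107   0.06668
  Change  -0.003505 -0.003505 -0.003505  0.003505
  Equil     0.01149    0.8753    0.8072   0.07019
  solve Keq expr → x = 0.003505; check Q = 8.642
Then add 0.02853 M of A.
Step 2:
                  M         G         X         A
  Initial   0.01149    0.8753    0.8072   0.09872
  Change   0.003892  0.003892  0.003892 -0.003892
  Equil     0.01539    0.8792    0.8111   0.09482
  solve Keq expr → x = -0.003892; check Q = 8.642
Then change container volume by factor 1.25 (V_new/V_old).
Step 3:
                  M         G         X         A
  Initial   0.01231    0.7033    0.6489   0.07586
  Change   0.005302  0.005302  0.005302 -0.005302
  Equil     0.01761    0.7087    0.6542   0.07056
  solve Keq expr → x = -0.005302; check Q = 8.642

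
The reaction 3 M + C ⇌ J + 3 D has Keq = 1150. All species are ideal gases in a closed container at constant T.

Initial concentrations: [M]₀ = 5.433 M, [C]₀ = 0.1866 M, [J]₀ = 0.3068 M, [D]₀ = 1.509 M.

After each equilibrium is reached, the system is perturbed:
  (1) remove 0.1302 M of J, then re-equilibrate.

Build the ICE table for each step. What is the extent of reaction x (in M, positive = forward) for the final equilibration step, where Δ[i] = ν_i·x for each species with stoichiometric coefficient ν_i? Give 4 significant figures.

Q₀ = 0.03523 vs Keq = 1150 ⇒ Q<K, forward
Step 1:
                   M          C          J          D
  Initial      5.433     0.1866     0.3068      1.509
  Change     -0.5597    -0.1866     0.1866     0.5597
  Equil        4.873 3.2817e-05     0.4934      2.069
  solve Keq expr → x = 0.1866; check Q = 1150
Then remove 0.1302 M of J.
Step 2:
                   M          C          J          D
  Initial      4.873 3.2817e-05     0.3632      2.069
  Change  -2.5976e-05 -8.6585e-06 8.6585e-06 2.5976e-05
  Equil        4.873 2.4158e-05     0.3632      2.069
  solve Keq expr → x = 8.6585e-06; check Q = 1150

x = 8.6585e-06 M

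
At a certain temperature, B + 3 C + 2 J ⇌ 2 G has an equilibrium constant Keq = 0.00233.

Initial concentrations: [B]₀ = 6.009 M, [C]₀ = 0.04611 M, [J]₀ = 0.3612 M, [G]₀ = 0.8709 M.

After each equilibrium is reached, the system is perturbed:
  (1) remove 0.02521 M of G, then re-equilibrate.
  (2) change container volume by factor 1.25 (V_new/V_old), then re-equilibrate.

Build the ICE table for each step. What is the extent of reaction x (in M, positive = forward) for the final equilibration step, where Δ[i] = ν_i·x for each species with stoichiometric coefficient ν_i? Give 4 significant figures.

x = -0.01636 M

Q₀ = 9869 vs Keq = 0.00233 ⇒ Q>K, reverse
Step 1:
                  B         C         J         G
  I           6.009   0.04611    0.3612    0.8709
  C          0.3578     1.073    0.7156   -0.7156
  E           6.367     1.119     1.077    0.1553
  solve Keq expr → x = -0.3578; check Q = 0.00233
Then remove 0.02521 M of G.
Step 2:
                  B         C         J         G
  I           6.367     1.119     1.077    0.1301
  C       -0.008661  -0.02598  -0.01732   0.01732
  E           6.358     1.093     1.059    0.1474
  solve Keq expr → x = 0.008661; check Q = 0.00233
Then change container volume by factor 1.25 (V_new/V_old).
Step 3:
                  B         C         J         G
  I           5.086    0.8748    0.8476     0.118
  C         0.01636   0.04908   0.03272  -0.03272
  E           5.103    0.9239    0.8803   0.08523
  solve Keq expr → x = -0.01636; check Q = 0.00233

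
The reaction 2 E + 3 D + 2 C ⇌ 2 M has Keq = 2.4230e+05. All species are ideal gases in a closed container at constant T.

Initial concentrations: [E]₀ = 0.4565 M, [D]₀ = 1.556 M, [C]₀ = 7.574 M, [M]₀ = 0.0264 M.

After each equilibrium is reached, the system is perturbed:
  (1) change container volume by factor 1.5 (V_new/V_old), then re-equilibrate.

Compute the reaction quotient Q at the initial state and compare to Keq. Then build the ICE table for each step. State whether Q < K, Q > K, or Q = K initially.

Q₀ = 1.5476e-05 vs Keq = 2.4230e+05 ⇒ Q<K, forward
Step 1:
                    E           D           C           M
  I            0.4565       1.556       7.574      0.0264
  C           -0.4563     -0.6845     -0.4563      0.4563
  E        1.6935e-04      0.8715       7.118      0.4827
  solve Keq expr → x = 0.2282; check Q = 2.4230e+05
Then change container volume by factor 1.5 (V_new/V_old).
Step 2:
                    E           D           C           M
  I        1.1290e-04       0.581       4.745      0.3218
  C        1.9777e-04  2.9666e-04  1.9777e-04 -1.9777e-04
  E        3.1067e-04      0.5813       4.745      0.3216
  solve Keq expr → x = -9.8887e-05; check Q = 2.4230e+05

Q₀ = 1.5476e-05; Q < K (proceeds forward)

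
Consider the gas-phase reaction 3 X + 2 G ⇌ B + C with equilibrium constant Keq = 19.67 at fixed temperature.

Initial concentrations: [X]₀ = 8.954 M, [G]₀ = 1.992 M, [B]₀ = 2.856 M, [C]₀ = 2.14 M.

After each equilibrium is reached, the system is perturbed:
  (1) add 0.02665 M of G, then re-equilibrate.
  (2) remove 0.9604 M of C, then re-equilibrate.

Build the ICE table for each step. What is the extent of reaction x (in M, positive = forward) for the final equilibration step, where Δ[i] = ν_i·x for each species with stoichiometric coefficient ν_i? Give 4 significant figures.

x = 0.004345 M

Q₀ = 0.002146 vs Keq = 19.67 ⇒ Q<K, forward
Step 1:
                  X         G         B         C
  I           8.954     1.992     2.856      2.14
  C          -2.909     -1.94    0.9698    0.9698
  E           6.045   0.05233     3.826      3.11
  solve Keq expr → x = 0.9698; check Q = 19.67
Then add 0.02665 M of G.
Step 2:
                  X         G         B         C
  I           6.045   0.07898     3.826      3.11
  C        -0.03891  -0.02594   0.01297   0.01297
  E           6.006   0.05304     3.839     3.123
  solve Keq expr → x = 0.01297; check Q = 19.67
Then remove 0.9604 M of C.
Step 3:
                  X         G         B         C
  I           6.006   0.05304     3.839     2.162
  C        -0.01304  -0.00869  0.004345  0.004345
  E           5.993   0.04435     3.843     2.167
  solve Keq expr → x = 0.004345; check Q = 19.67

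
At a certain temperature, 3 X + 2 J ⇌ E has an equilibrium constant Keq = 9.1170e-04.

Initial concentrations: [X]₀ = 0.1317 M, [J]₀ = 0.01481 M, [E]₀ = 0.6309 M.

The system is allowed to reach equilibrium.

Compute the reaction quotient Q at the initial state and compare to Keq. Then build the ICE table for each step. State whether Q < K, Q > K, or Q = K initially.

Q₀ = 1.2592e+06; Q > K (proceeds reverse)

Q₀ = 1.2592e+06 vs Keq = 9.1170e-04 ⇒ Q>K, reverse
Step 1:
                    X           J           E
  Initial      0.1317     0.01481      0.6309
  Change        1.859       1.239     -0.6196
  Equil          1.99       1.254     0.01131
  solve Keq expr → x = -0.6196; check Q = 9.1170e-04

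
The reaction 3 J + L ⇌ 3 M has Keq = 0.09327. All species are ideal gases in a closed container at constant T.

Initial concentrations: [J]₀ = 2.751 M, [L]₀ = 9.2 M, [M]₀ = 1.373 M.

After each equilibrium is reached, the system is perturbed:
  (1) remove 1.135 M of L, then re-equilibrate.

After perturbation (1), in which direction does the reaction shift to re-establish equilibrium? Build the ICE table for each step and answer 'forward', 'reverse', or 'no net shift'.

Q₀ = 0.01351 vs Keq = 0.09327 ⇒ Q<K, forward
Step 1:
                   J          L          M
  init         2.751        9.2      1.373
  Δ          -0.6285    -0.2095     0.6285
  eq           2.122       8.99      2.002
  solve Keq expr → x = 0.2095; check Q = 0.09327
Then remove 1.135 M of L.
Step 2:
                   J          L          M
  init         2.122      7.855      2.002
  Δ          0.04564    0.01521   -0.04564
  eq           2.168      7.871      1.956
  solve Keq expr → x = -0.01521; check Q = 0.09327

Direction: reverse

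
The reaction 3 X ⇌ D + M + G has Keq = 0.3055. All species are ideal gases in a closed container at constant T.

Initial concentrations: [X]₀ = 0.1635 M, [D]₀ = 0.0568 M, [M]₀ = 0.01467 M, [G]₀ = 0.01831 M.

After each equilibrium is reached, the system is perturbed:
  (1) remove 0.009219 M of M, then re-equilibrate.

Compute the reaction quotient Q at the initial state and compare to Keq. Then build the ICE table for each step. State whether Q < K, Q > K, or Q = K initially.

Q₀ = 0.003491; Q < K (proceeds forward)

Q₀ = 0.003491 vs Keq = 0.3055 ⇒ Q<K, forward
Step 1:
                    X           D           M           G
  init         0.1635      0.0568     0.01467     0.01831
  Δ          -0.08245     0.02748     0.02748     0.02748
  eq          0.08105     0.08428     0.04215     0.04579
  solve Keq expr → x = 0.02748; check Q = 0.3055
Then remove 0.009219 M of M.
Step 2:
                    X           D           M           G
  init        0.08105     0.08428     0.03293     0.04579
  Δ         -0.004183    0.001394    0.001394    0.001394
  eq          0.07687     0.08568     0.03433     0.04719
  solve Keq expr → x = 0.001394; check Q = 0.3055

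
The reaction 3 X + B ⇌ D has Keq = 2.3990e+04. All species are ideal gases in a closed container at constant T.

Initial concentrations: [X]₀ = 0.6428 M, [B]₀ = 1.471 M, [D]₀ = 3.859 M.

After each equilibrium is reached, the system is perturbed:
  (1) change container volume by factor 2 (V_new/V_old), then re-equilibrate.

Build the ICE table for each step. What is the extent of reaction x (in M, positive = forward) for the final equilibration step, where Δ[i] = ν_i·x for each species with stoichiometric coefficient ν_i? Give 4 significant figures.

x = -0.008404 M

Q₀ = 9.877 vs Keq = 2.3990e+04 ⇒ Q<K, forward
Step 1:
                  X         B         D
  I          0.6428     1.471     3.859
  C         -0.5918   -0.1973    0.1973
  E         0.05101     1.274     4.056
  solve Keq expr → x = 0.1973; check Q = 2.3990e+04
Then change container volume by factor 2 (V_new/V_old).
Step 2:
                  X         B         D
  I         0.02551    0.6369     2.028
  C         0.02521  0.008404 -0.008404
  E         0.05072    0.6453      2.02
  solve Keq expr → x = -0.008404; check Q = 2.3990e+04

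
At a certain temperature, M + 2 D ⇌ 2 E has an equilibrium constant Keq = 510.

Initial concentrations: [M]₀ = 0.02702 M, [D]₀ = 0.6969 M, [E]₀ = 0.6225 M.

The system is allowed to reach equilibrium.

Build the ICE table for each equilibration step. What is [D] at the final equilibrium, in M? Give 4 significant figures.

Q₀ = 29.53 vs Keq = 510 ⇒ Q<K, forward
Step 1:
                  M         D         E
  init      0.02702    0.6969    0.6225
  Δ         -0.0249  -0.04981   0.04981
  eq       0.002117    0.6471    0.6723
  solve Keq expr → x = 0.0249; check Q = 510

[D]_eq = 0.6471 M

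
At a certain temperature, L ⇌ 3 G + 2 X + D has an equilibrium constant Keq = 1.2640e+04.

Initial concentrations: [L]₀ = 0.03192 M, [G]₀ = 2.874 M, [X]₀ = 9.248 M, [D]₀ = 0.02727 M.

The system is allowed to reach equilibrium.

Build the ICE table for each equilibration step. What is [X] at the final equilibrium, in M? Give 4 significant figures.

Q₀ = 1735 vs Keq = 1.2640e+04 ⇒ Q<K, forward
Step 1:
                  L         G         X         D
  I         0.03192     2.874     9.248   0.02727
  C        -0.02314   0.06941   0.04627   0.02314
  E        0.008784     2.943     9.294   0.05041
  solve Keq expr → x = 0.02314; check Q = 1.2640e+04

[X]_eq = 9.294 M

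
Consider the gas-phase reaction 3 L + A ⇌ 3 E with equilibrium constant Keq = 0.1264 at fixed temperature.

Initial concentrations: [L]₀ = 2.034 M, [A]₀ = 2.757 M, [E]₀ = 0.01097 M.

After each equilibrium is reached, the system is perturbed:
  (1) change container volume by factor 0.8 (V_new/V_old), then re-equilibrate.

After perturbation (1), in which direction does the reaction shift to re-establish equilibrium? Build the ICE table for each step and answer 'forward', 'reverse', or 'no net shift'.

Direction: forward

Q₀ = 5.6902e-08 vs Keq = 0.1264 ⇒ Q<K, forward
Step 1:
                    L           A           E
  init          2.034       2.757     0.01097
  Δ           -0.8166     -0.2722      0.8166
  eq            1.217       2.485      0.8275
  solve Keq expr → x = 0.2722; check Q = 0.1264
Then change container volume by factor 0.8 (V_new/V_old).
Step 2:
                    L           A           E
  init          1.522       3.106       1.034
  Δ           -0.0451    -0.01503      0.0451
  eq            1.477       3.091        1.08
  solve Keq expr → x = 0.01503; check Q = 0.1264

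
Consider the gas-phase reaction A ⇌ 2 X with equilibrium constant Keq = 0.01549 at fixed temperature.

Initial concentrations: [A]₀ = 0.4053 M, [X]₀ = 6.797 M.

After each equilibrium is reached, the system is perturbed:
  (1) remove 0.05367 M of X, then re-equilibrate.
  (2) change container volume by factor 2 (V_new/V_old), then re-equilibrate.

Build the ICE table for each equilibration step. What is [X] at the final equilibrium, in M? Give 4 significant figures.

Q₀ = 114 vs Keq = 0.01549 ⇒ Q>K, reverse
Step 1:
                   A          X
  I           0.4053      6.797
  C            3.279     -6.558
  E            3.684     0.2389
  solve Keq expr → x = -3.279; check Q = 0.01549
Then remove 0.05367 M of X.
Step 2:
                   A          X
  I            3.684     0.1852
  C         -0.02641    0.05281
  E            3.658      0.238
  solve Keq expr → x = 0.02641; check Q = 0.01549
Then change container volume by factor 2 (V_new/V_old).
Step 3:
                   A          X
  I            1.829      0.119
  C         -0.02409    0.04819
  E            1.805     0.1672
  solve Keq expr → x = 0.02409; check Q = 0.01549

[X]_eq = 0.1672 M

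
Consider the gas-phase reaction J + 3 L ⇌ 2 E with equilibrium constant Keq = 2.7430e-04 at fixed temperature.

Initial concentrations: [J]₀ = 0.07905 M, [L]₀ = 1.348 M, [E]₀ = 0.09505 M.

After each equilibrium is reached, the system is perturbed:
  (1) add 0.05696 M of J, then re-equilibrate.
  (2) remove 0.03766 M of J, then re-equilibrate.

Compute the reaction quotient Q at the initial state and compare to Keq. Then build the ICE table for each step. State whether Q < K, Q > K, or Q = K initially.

Q₀ = 0.04666 vs Keq = 2.7430e-04 ⇒ Q>K, reverse
Step 1:
                    J           L           E
  I           0.07905       1.348     0.09505
  C           0.04236      0.1271    -0.08471
  E            0.1214       1.475     0.01034
  solve Keq expr → x = -0.04236; check Q = 2.7430e-04
Then add 0.05696 M of J.
Step 2:
                    J           L           E
  I            0.1784       1.475     0.01034
  C         -0.001058   -0.003173    0.002115
  E            0.1773       1.472     0.01245
  solve Keq expr → x = 0.001058; check Q = 2.7430e-04
Then remove 0.03766 M of J.
Step 3:
                    J           L           E
  I            0.1396       1.472     0.01245
  C        6.7590e-04    0.002028   -0.001352
  E            0.1403       1.474      0.0111
  solve Keq expr → x = -6.7590e-04; check Q = 2.7430e-04

Q₀ = 0.04666; Q > K (proceeds reverse)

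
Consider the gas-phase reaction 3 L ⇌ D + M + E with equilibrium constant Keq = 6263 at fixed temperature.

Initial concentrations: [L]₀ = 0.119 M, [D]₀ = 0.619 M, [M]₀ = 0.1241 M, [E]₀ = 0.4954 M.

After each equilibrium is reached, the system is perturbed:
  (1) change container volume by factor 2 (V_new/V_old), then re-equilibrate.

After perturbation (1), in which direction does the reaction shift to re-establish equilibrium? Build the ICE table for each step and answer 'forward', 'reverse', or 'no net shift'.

Q₀ = 22.58 vs Keq = 6263 ⇒ Q<K, forward
Step 1:
                  L         D         M         E
  Initial     0.119     0.619    0.1241    0.4954
  Change   -0.09849   0.03283   0.03283   0.03283
  Equil     0.02051    0.6518    0.1569    0.5282
  solve Keq expr → x = 0.03283; check Q = 6263
Then change container volume by factor 2 (V_new/V_old).
Step 2:
                  L         D         M         E
  Initial   0.01025    0.3259   0.07847    0.2641
  Change          0         0         0         0
  Equil     0.01025    0.3259   0.07847    0.2641
  solve Keq expr → x = 0; check Q = 6263

Direction: no net shift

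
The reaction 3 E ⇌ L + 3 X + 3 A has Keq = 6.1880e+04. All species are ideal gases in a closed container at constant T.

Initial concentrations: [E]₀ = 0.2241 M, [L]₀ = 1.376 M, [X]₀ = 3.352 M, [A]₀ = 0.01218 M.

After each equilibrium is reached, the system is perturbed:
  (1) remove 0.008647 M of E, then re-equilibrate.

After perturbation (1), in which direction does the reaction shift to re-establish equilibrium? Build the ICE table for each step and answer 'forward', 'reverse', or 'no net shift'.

Q₀ = 0.00832 vs Keq = 6.1880e+04 ⇒ Q<K, forward
Step 1:
                  E         L         X         A
  I          0.2241     1.376     3.352   0.01218
  C         -0.2023   0.06744    0.2023    0.2023
  E         0.02178     1.443     3.554    0.2145
  solve Keq expr → x = 0.06744; check Q = 6.1880e+04
Then remove 0.008647 M of E.
Step 2:
                  E         L         X         A
  I         0.01314     1.443     3.554    0.2145
  C        0.007797 -0.002599 -0.007797 -0.007797
  E         0.02093     1.441     3.547    0.2067
  solve Keq expr → x = -0.002599; check Q = 6.1880e+04

Direction: reverse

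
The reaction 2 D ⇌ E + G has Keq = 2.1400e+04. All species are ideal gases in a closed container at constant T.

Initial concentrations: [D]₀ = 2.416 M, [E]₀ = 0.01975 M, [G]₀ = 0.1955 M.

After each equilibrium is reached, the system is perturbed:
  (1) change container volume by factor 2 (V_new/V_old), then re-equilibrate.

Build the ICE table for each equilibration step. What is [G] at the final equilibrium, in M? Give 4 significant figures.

[G]_eq = 0.6995 M

Q₀ = 6.6149e-04 vs Keq = 2.1400e+04 ⇒ Q<K, forward
Step 1:
                  D         E         G
  init        2.416   0.01975    0.1955
  Δ          -2.407     1.204     1.204
  eq       0.008943     1.223     1.399
  solve Keq expr → x = 1.204; check Q = 2.1400e+04
Then change container volume by factor 2 (V_new/V_old).
Step 2:
                  D         E         G
  init     0.004471    0.6116    0.6995
  Δ               0         0         0
  eq       0.004471    0.6116    0.6995
  solve Keq expr → x = 0; check Q = 2.1400e+04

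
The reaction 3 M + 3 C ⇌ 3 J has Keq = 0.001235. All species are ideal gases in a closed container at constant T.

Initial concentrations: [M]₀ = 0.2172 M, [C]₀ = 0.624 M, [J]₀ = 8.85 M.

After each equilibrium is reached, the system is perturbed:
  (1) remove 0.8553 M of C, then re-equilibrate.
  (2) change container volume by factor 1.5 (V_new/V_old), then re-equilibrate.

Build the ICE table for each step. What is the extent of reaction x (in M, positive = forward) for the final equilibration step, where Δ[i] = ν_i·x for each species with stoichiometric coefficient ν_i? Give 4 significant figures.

Q₀ = 2.7842e+05 vs Keq = 0.001235 ⇒ Q>K, reverse
Step 1:
                   M          C          J
  init        0.2172      0.624       8.85
  Δ            5.319      5.319     -5.319
  eq           5.537      5.943      3.531
  solve Keq expr → x = -1.773; check Q = 0.001235
Then remove 0.8553 M of C.
Step 2:
                   M          C          J
  init         5.537      5.088      3.531
  Δ           0.2347     0.2347    -0.2347
  eq           5.771      5.323      3.296
  solve Keq expr → x = -0.07822; check Q = 0.001235
Then change container volume by factor 1.5 (V_new/V_old).
Step 3:
                   M          C          J
  init         3.848      3.549      2.197
  Δ           0.3989     0.3989    -0.3989
  eq           4.246      3.947      1.798
  solve Keq expr → x = -0.133; check Q = 0.001235

x = -0.133 M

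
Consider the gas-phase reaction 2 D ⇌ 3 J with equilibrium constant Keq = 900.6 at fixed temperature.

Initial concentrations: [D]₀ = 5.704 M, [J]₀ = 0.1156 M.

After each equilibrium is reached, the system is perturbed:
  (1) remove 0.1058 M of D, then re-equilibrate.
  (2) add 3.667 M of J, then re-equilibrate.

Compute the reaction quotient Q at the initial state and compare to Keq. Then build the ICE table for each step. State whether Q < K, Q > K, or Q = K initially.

Q₀ = 4.7480e-05 vs Keq = 900.6 ⇒ Q<K, forward
Step 1:
                  D         J
  I           5.704    0.1156
  C          -5.003     7.505
  E          0.7009      7.62
  solve Keq expr → x = 2.502; check Q = 900.6
Then remove 0.1058 M of D.
Step 2:
                  D         J
  I          0.5951      7.62
  C         0.08772   -0.1316
  E          0.6829     7.489
  solve Keq expr → x = -0.04386; check Q = 900.6
Then add 3.667 M of J.
Step 3:
                  D         J
  I          0.6829     11.16
  C          0.4482   -0.6723
  E           1.131     10.48
  solve Keq expr → x = -0.2241; check Q = 900.6

Q₀ = 4.7480e-05; Q < K (proceeds forward)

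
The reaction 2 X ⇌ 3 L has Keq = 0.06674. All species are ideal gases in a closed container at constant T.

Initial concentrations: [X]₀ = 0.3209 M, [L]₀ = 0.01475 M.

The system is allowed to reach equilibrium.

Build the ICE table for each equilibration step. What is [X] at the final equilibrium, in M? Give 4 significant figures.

Q₀ = 3.1163e-05 vs Keq = 0.06674 ⇒ Q<K, forward
Step 1:
                   X          L
  Initial     0.3209    0.01475
  Change     -0.0915     0.1373
  Equil       0.2294      0.152
  solve Keq expr → x = 0.04575; check Q = 0.06674

[X]_eq = 0.2294 M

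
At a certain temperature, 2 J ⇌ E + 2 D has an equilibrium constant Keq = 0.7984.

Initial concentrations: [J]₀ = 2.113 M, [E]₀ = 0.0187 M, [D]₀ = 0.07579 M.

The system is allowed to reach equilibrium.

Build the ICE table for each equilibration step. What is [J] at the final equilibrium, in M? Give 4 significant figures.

[J]_eq = 1.004 M

Q₀ = 2.4058e-05 vs Keq = 0.7984 ⇒ Q<K, forward
Step 1:
                  J         E         D
  I           2.113    0.0187   0.07579
  C          -1.109    0.5545     1.109
  E           1.004    0.5732     1.185
  solve Keq expr → x = 0.5545; check Q = 0.7984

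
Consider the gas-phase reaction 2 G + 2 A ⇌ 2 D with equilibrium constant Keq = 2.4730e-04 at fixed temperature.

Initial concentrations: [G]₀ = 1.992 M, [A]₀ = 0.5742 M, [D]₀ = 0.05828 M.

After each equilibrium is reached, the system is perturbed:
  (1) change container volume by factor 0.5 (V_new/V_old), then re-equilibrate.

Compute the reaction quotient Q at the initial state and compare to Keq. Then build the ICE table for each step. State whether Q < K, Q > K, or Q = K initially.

Q₀ = 0.002596 vs Keq = 2.4730e-04 ⇒ Q>K, reverse
Step 1:
                  G         A         D
  init        1.992    0.5742   0.05828
  Δ         0.03871   0.03871  -0.03871
  eq          2.031    0.6129   0.01957
  solve Keq expr → x = -0.01935; check Q = 2.4730e-04
Then change container volume by factor 0.5 (V_new/V_old).
Step 2:
                  G         A         D
  init        4.061     1.226   0.03915
  Δ        -0.03616  -0.03616   0.03616
  eq          4.025      1.19   0.07531
  solve Keq expr → x = 0.01808; check Q = 2.4730e-04

Q₀ = 0.002596; Q > K (proceeds reverse)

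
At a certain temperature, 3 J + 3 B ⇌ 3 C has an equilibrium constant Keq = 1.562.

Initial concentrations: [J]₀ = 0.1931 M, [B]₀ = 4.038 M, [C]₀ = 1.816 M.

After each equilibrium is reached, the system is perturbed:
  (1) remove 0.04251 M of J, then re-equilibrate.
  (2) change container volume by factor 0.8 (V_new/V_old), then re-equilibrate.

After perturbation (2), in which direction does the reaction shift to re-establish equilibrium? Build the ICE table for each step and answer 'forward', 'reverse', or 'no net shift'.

Q₀ = 12.63 vs Keq = 1.562 ⇒ Q>K, reverse
Step 1:
                  J         B         C
  I          0.1931     4.038     1.816
  C          0.1498    0.1498   -0.1498
  E          0.3429     4.188     1.666
  solve Keq expr → x = -0.04994; check Q = 1.562
Then remove 0.04251 M of J.
Step 2:
                  J         B         C
  I          0.3004     4.188     1.666
  C         0.03307   0.03307  -0.03307
  E          0.3335     4.221     1.633
  solve Keq expr → x = -0.01102; check Q = 1.562
Then change container volume by factor 0.8 (V_new/V_old).
Step 3:
                  J         B         C
  I          0.4168     5.276     2.041
  C        -0.06781  -0.06781   0.06781
  E           0.349     5.208     2.109
  solve Keq expr → x = 0.0226; check Q = 1.562

Direction: forward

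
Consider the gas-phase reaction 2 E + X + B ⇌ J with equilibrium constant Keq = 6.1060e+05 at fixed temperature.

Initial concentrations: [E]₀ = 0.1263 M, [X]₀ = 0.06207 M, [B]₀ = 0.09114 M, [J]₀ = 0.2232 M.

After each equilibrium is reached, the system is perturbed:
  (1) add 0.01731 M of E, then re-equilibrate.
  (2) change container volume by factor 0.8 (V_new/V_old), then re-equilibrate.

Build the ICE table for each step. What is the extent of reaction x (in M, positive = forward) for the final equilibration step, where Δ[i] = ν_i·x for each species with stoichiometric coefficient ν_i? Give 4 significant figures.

Q₀ = 2473 vs Keq = 6.1060e+05 ⇒ Q<K, forward
Step 1:
                  E         X         B         J
  I          0.1263   0.06207   0.09114    0.2232
  C        -0.09791  -0.04896  -0.04896   0.04896
  E         0.02839   0.01311   0.04218    0.2722
  solve Keq expr → x = 0.04896; check Q = 6.1060e+05
Then add 0.01731 M of E.
Step 2:
                  E         X         B         J
  I          0.0457   0.01311   0.04218    0.2722
  C       -0.008716 -0.004358 -0.004358  0.004358
  E         0.03698  0.008755   0.03782    0.2765
  solve Keq expr → x = 0.004358; check Q = 6.1060e+05
Then change container volume by factor 0.8 (V_new/V_old).
Step 3:
                  E         X         B         J
  I         0.04622   0.01094   0.04728    0.3456
  C       -0.005974 -0.002987 -0.002987  0.002987
  E         0.04025  0.007956   0.04429    0.3486
  solve Keq expr → x = 0.002987; check Q = 6.1060e+05

x = 0.002987 M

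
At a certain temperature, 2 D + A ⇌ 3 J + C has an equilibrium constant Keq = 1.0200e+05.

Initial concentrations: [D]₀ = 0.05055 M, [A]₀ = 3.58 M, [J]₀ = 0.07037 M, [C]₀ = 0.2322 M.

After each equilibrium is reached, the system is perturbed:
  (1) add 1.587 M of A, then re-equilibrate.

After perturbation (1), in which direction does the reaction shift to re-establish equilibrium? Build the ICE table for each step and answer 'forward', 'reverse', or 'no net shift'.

Q₀ = 0.008845 vs Keq = 1.0200e+05 ⇒ Q<K, forward
Step 1:
                    D           A           J           C
  I           0.05055        3.58     0.07037      0.2322
  C           -0.0505    -0.02525     0.07575     0.02525
  E        4.7068e-05       3.555      0.1461      0.2575
  solve Keq expr → x = 0.02525; check Q = 1.0200e+05
Then add 1.587 M of A.
Step 2:
                    D           A           J           C
  I        4.7068e-05       5.142      0.1461      0.2575
  C       -7.9271e-06 -3.9635e-06  1.1891e-05  3.9635e-06
  E        3.9141e-05       5.142      0.1461      0.2575
  solve Keq expr → x = 3.9635e-06; check Q = 1.0200e+05

Direction: forward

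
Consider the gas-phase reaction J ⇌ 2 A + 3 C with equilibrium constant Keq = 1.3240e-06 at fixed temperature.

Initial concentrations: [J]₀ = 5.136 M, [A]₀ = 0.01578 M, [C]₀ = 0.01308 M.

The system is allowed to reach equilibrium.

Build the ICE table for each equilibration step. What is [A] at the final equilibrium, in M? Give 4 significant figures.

Q₀ = 1.0850e-10 vs Keq = 1.3240e-06 ⇒ Q<K, forward
Step 1:
                   J          A          C
  I            5.136    0.01578    0.01308
  C         -0.03052    0.06104    0.09155
  E            5.105    0.07682     0.1046
  solve Keq expr → x = 0.03052; check Q = 1.3240e-06

[A]_eq = 0.07682 M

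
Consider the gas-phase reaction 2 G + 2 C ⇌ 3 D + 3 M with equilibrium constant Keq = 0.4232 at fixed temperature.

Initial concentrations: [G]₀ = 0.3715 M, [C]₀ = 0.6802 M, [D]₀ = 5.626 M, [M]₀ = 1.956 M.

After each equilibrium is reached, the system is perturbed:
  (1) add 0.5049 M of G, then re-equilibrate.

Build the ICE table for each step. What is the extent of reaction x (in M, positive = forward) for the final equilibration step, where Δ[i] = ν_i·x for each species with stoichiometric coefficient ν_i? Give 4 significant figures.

Q₀ = 2.0870e+04 vs Keq = 0.4232 ⇒ Q>K, reverse
Step 1:
                    G           C           D           M
  I            0.3715      0.6802       5.626       1.956
  C             1.073       1.073      -1.609      -1.609
  E             1.444       1.753       4.017      0.3471
  solve Keq expr → x = -0.5363; check Q = 0.4232
Then add 0.5049 M of G.
Step 2:
                    G           C           D           M
  I             1.949       1.753       4.017      0.3471
  C          -0.03925    -0.03925     0.05888     0.05888
  E              1.91       1.714       4.076       0.406
  solve Keq expr → x = 0.01963; check Q = 0.4232

x = 0.01963 M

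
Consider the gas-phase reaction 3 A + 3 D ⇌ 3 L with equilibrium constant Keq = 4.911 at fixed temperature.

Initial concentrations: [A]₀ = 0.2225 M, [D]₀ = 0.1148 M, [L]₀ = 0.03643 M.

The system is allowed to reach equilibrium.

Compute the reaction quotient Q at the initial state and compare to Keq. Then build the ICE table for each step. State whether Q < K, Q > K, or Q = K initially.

Q₀ = 2.901; Q < K (proceeds forward)

Q₀ = 2.901 vs Keq = 4.911 ⇒ Q<K, forward
Step 1:
                    A           D           L
  Initial      0.2225      0.1148     0.03643
  Change    -0.004463   -0.004463    0.004463
  Equil         0.218      0.1103     0.04089
  solve Keq expr → x = 0.001488; check Q = 4.911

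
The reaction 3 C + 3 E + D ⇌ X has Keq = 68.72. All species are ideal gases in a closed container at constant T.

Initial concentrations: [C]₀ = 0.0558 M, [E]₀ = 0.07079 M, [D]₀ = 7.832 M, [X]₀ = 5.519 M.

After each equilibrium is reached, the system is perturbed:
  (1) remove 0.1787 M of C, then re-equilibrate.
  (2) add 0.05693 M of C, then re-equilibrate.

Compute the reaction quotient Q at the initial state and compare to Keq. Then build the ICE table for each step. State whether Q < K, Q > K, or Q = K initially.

Q₀ = 1.1433e+07 vs Keq = 68.72 ⇒ Q>K, reverse
Step 1:
                    C           E           D           X
  Initial      0.0558     0.07079       7.832       5.519
  Change       0.3997      0.3997      0.1332     -0.1332
  Equil        0.4555      0.4705       7.965       5.386
  solve Keq expr → x = -0.1332; check Q = 68.72
Then remove 0.1787 M of C.
Step 2:
                    C           E           D           X
  Initial      0.2768      0.4705       7.965       5.386
  Change      0.09854     0.09854     0.03285    -0.03285
  Equil        0.3753       0.569       7.998       5.353
  solve Keq expr → x = -0.03285; check Q = 68.72
Then add 0.05693 M of C.
Step 3:
                    C           E           D           X
  Initial      0.4322       0.569       7.998       5.353
  Change     -0.03321    -0.03321    -0.01107     0.01107
  Equil         0.399      0.5358       7.987       5.364
  solve Keq expr → x = 0.01107; check Q = 68.72

Q₀ = 1.1433e+07; Q > K (proceeds reverse)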